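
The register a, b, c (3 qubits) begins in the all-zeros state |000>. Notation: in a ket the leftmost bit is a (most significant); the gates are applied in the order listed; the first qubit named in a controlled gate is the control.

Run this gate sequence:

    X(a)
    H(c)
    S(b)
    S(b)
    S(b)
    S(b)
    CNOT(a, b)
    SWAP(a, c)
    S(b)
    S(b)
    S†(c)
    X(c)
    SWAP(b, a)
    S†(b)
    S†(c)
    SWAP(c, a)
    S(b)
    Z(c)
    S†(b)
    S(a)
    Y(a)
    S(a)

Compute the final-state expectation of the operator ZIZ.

The expectation value of ZIZ is 1. Key observation: the block from step 3 through step 6 cancels to the identity and can be dropped.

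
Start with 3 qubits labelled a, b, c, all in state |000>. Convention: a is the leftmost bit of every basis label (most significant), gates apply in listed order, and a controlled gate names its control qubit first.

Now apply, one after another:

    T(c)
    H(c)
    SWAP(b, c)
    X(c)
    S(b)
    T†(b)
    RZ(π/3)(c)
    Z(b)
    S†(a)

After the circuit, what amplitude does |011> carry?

|011> carries amplitude -sqrt(2)*exp(5*I*pi/12)/2 in the final state.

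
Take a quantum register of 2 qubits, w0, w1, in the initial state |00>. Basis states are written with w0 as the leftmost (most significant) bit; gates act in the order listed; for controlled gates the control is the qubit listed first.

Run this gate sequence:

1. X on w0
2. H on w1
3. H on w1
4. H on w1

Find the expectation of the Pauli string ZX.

In the final state, ZX has expectation -1. Key observation: steps 3-4 multiply out to the identity, so the circuit reduces to the remaining gates.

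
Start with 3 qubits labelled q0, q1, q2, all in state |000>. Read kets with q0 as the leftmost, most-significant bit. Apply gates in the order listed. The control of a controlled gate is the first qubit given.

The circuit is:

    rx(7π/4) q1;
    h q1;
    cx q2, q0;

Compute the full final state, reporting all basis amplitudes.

The resulting statevector has amplitude -sqrt(2)*sqrt(sqrt(2) + 2)/4 - sqrt(2)*I*sqrt(2 - sqrt(2))/4 on |000>, -sqrt(2)*sqrt(sqrt(2) + 2)/4 + sqrt(2)*I*sqrt(2 - sqrt(2))/4 on |010>, and 0 on every other basis state.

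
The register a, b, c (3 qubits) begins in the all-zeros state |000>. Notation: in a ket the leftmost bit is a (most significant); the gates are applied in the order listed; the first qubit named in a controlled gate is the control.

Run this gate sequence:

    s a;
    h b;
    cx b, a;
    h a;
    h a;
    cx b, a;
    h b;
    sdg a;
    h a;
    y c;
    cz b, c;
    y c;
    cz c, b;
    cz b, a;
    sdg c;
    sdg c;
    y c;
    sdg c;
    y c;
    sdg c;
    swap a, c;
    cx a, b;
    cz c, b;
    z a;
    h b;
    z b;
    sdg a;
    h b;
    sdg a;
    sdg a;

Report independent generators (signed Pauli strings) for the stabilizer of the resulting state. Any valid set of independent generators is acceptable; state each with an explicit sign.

The final state is stabilized by the group generated by +IIX, +ZII, -IZI; other independent generating sets are equally valid. Key observation: the block from step 1 through step 8 cancels to the identity and can be dropped.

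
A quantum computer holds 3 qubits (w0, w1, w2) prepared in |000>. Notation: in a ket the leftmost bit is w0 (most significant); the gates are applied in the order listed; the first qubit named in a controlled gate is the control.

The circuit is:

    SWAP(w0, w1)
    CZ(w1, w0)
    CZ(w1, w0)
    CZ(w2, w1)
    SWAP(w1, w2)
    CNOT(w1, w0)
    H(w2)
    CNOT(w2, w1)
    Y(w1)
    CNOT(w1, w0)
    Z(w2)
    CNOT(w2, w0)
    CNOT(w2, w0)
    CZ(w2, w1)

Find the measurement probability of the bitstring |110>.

The probability of measuring |110> is 1/2. Key observation: the block from step 12 through step 13 cancels to the identity and can be dropped.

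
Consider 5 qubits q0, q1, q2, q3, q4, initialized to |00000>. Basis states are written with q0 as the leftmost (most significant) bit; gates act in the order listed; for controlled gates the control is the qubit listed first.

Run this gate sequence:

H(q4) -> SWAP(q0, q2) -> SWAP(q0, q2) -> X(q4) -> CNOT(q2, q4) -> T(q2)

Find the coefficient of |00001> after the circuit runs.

The amplitude on |00001> is sqrt(2)/2. Key observation: gates 2-3 undo each other exactly, leaving only the rest of the circuit to track.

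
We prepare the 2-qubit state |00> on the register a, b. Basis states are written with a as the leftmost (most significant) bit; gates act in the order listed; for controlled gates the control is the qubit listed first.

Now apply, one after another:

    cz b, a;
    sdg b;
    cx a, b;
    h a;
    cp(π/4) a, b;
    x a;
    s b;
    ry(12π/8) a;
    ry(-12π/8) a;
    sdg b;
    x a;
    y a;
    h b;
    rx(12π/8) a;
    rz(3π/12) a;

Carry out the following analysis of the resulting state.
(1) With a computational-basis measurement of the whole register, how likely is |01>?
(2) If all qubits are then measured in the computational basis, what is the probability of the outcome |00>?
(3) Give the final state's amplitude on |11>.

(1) The probability of measuring |01> is 1/4. Key observation: steps 6-11 multiply out to the identity, so the circuit reduces to the remaining gates.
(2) The probability of measuring |00> is 1/4.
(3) |11> carries amplitude sqrt(2)*(-1 - I)*exp(I*pi/8)/4 in the final state.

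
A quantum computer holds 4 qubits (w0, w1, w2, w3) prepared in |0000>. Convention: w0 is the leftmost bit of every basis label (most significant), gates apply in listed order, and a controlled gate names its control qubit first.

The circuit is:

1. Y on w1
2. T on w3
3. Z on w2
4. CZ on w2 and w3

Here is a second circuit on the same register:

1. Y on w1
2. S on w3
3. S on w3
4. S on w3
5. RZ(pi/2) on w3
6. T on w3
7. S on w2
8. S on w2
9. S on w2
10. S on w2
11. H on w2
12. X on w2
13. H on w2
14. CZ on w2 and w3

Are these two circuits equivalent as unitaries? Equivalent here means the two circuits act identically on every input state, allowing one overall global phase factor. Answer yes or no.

Yes — the two circuits implement the same unitary up to a global phase.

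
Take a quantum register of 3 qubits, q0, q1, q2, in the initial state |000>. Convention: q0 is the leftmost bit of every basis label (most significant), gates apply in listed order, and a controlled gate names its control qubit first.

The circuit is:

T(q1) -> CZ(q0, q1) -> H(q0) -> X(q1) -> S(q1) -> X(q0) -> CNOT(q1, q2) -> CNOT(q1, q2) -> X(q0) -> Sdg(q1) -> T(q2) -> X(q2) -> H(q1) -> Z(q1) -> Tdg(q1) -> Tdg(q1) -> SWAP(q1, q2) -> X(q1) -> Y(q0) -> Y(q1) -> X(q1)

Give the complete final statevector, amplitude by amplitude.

The resulting statevector has amplitude 1/2 on |000>, -I/2 on |001>, 0 on |010>, 0 on |011>, -1/2 on |100>, I/2 on |101>, 0 on |110>, 0 on |111>. Key observation: steps 5-10 multiply out to the identity, so the circuit reduces to the remaining gates.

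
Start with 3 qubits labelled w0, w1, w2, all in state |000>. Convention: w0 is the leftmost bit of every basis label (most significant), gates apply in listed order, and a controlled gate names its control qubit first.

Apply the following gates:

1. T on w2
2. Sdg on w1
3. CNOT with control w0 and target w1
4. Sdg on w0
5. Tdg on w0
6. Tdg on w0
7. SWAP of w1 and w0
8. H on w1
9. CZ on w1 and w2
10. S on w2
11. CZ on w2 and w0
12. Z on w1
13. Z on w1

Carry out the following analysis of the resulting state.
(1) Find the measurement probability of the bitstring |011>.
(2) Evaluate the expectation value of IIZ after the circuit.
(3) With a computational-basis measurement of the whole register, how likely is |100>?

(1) Outcome |011> occurs with probability 0.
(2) The observable IIZ averages to 1.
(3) A full measurement returns |100> with probability 0.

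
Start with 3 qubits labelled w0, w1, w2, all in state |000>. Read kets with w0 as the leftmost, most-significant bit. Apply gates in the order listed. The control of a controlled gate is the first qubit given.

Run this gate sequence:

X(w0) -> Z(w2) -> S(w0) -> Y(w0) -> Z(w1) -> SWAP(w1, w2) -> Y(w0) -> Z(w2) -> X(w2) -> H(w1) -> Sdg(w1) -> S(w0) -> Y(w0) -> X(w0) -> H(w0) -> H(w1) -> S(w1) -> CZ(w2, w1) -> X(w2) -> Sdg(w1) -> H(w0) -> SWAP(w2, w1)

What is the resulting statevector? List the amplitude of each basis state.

The final amplitudes are 1/2 + I/2 on |100>, 1/2 - I/2 on |101>, and 0 on every other basis state.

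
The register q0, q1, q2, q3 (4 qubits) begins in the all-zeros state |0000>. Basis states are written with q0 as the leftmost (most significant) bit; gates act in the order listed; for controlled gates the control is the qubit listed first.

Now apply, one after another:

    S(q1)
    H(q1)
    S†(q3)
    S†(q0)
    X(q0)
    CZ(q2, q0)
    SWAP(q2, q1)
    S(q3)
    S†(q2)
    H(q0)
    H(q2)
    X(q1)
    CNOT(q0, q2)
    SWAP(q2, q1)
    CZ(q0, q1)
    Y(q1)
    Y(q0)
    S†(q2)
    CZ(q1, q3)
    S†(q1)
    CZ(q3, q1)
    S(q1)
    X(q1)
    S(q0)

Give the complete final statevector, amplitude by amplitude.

After the circuit, the state carries amplitude sqrt(2)*(-1 + I)/4 on |0010>, sqrt(2)*(1 + I)/4 on |0110>, sqrt(2)*(-1 + I)/4 on |1010>, sqrt(2)*(1 + I)/4 on |1110>, and 0 on every other basis state.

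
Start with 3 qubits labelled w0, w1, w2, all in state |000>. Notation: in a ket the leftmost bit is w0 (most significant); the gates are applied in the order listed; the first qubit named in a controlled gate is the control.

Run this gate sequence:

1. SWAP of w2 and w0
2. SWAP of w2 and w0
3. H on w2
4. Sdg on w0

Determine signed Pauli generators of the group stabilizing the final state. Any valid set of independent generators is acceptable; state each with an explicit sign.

The final state is stabilized by the group generated by +IIX, +ZII, +IZI; other independent generating sets are equally valid.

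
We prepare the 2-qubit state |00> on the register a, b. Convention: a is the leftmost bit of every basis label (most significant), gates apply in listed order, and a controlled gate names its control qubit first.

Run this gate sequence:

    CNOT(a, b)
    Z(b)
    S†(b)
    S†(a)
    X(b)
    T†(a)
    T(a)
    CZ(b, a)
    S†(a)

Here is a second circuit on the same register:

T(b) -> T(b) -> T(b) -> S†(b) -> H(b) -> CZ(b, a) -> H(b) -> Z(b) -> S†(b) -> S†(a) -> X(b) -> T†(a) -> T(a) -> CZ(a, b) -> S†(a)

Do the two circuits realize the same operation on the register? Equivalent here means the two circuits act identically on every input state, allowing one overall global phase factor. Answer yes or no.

No — the two circuits implement different unitaries, even allowing a global phase.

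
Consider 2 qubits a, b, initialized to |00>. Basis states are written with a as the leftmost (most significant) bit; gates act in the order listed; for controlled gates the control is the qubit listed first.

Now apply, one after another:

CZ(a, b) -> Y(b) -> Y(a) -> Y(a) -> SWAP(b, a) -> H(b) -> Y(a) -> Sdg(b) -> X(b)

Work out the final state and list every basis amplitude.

The final amplitudes are -sqrt(2)*I/2 on |00>, sqrt(2)/2 on |01>, 0 on |10>, 0 on |11>.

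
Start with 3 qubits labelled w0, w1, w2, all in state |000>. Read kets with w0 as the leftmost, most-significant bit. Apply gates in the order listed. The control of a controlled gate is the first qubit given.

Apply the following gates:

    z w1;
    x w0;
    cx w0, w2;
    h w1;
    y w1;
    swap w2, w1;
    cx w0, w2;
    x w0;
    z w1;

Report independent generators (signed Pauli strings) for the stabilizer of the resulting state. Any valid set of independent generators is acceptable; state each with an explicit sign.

One valid set of independent stabilizer generators is -IIX, +ZII, -IZI (any independent generating set of the same group is equally correct).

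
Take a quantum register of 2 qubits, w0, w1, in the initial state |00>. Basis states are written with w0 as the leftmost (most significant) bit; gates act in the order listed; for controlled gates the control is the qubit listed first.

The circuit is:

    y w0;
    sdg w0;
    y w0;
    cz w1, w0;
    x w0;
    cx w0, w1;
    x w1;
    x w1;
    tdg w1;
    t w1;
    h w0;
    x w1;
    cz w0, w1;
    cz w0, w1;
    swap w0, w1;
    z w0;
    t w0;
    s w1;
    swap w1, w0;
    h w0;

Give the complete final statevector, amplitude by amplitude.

The final amplitudes are -1/2 - I/2 on |00>, 0 on |01>, 1/2 - I/2 on |10>, 0 on |11>.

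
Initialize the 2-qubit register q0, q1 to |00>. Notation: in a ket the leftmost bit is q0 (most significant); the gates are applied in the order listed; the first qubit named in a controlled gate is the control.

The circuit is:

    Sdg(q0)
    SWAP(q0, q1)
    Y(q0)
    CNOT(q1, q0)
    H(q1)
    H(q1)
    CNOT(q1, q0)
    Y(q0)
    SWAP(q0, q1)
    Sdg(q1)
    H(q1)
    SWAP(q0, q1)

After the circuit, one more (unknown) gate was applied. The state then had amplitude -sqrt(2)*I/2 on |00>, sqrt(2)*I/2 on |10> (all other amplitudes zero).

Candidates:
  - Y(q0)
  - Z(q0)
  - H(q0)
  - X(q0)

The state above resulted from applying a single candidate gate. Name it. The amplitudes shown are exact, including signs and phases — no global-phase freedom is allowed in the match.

It was Y(q0) that produced the state shown. Key observation: the block from step 2 through step 9 cancels to the identity and can be dropped.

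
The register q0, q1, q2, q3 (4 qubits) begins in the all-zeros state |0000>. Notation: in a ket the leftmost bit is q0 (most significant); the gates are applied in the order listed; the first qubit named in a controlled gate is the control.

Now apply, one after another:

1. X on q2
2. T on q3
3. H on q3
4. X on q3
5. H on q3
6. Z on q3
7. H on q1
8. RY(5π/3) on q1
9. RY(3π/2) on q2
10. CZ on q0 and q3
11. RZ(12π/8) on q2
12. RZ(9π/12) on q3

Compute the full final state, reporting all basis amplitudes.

After the circuit, the state carries amplitude exp(7*I*pi/8)/4 + sqrt(3)*exp(7*I*pi/8)/4 on |0000>, exp(3*I*pi/8)/4 + sqrt(3)*exp(3*I*pi/8)/4 on |0010>, (-1 + sqrt(3))*exp(7*I*pi/8)/4 on |0100>, (-1 + sqrt(3))*exp(3*I*pi/8)/4 on |0110>, and 0 on every other basis state. Key observation: the block from step 3 through step 6 cancels to the identity and can be dropped.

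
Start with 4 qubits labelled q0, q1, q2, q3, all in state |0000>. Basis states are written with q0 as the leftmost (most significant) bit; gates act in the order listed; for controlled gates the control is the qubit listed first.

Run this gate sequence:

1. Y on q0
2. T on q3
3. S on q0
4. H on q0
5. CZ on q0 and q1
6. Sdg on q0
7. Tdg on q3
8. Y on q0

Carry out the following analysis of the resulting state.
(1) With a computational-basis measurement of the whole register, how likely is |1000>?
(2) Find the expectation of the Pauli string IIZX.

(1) A full measurement returns |1000> with probability 1/2.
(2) The observable IIZX averages to 0.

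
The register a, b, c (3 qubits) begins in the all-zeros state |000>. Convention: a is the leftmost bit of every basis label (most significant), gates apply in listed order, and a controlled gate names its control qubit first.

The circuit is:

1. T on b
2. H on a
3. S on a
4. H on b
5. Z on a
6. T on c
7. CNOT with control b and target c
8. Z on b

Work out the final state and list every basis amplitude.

The final amplitudes are 1/2 on |000>, 0 on |001>, 0 on |010>, -1/2 on |011>, -I/2 on |100>, 0 on |101>, 0 on |110>, I/2 on |111>.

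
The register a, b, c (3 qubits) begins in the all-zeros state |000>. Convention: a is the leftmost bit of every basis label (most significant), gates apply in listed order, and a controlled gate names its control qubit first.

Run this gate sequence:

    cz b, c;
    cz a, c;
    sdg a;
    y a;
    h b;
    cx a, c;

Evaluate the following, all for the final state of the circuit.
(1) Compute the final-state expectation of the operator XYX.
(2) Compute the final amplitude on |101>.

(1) The expectation value of XYX is 0.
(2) The amplitude on |101> is sqrt(2)*I/2.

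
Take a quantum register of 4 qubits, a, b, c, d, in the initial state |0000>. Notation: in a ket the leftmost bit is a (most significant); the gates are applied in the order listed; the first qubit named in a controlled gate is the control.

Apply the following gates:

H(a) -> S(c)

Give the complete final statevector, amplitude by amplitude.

After the circuit, the state carries amplitude sqrt(2)/2 on |0000>, sqrt(2)/2 on |1000>, and 0 on every other basis state.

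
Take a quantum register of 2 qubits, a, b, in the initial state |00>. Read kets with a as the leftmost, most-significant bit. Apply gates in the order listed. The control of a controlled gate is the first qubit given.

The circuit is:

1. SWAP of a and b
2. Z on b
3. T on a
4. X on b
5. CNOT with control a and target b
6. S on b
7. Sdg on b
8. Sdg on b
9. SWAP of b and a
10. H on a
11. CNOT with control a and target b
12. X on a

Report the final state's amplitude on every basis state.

The resulting statevector has amplitude 0 on |00>, sqrt(2)*I/2 on |01>, -sqrt(2)*I/2 on |10>, 0 on |11>.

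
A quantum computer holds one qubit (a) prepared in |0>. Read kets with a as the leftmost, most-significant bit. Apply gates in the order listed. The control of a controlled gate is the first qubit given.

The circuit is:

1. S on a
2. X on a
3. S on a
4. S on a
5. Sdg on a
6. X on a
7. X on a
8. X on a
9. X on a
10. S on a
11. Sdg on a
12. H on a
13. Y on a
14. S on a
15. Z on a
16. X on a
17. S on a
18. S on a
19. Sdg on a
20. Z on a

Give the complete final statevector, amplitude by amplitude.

The final amplitudes are sqrt(2)*I/2 on |0>, sqrt(2)*I/2 on |1>.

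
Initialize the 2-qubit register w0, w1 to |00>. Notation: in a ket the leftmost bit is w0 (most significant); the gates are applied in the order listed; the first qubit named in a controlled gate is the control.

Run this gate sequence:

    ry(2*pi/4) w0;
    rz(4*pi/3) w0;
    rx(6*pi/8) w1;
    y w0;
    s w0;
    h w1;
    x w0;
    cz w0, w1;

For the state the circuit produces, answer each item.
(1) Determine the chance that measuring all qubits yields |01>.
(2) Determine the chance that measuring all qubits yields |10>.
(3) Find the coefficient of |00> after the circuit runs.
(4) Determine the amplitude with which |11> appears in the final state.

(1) The probability of measuring |01> is 1/4.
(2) Outcome |10> occurs with probability 1/4.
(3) The amplitude on |00> is -sqrt(sqrt(2) + 2)*exp(5*I*pi/6)/4 + sqrt(2 - sqrt(2))*exp(I*pi/3)/4.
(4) The amplitude on |11> is -sqrt(sqrt(2) + 2)*exp(2*I*pi/3)/4 - sqrt(2 - sqrt(2))*exp(I*pi/6)/4.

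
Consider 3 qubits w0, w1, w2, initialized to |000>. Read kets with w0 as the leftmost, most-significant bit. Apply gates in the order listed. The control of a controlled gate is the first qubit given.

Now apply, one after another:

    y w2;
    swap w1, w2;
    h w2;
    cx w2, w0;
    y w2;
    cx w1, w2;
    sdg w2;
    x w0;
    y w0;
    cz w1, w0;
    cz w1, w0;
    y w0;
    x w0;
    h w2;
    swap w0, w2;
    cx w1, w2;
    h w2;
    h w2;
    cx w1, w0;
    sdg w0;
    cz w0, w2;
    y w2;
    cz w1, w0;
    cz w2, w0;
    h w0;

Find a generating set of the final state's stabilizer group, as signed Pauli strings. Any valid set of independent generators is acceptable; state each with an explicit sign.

The final state is stabilized by the group generated by +YIZ, -ZIX, -IZI; other independent generating sets are equally valid. Key observation: steps 8-13 multiply out to the identity, so the circuit reduces to the remaining gates.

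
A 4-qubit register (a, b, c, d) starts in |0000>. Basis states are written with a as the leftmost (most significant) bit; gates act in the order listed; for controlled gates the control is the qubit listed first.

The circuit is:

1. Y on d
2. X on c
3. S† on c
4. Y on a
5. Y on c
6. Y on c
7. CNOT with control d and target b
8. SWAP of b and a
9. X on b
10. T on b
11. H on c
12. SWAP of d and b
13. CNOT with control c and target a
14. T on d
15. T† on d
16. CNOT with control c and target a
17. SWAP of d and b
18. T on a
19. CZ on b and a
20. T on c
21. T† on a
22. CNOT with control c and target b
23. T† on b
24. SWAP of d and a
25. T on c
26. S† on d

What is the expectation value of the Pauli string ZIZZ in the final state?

The expectation value of ZIZZ is 0. Key observation: steps 12-17 multiply out to the identity, so the circuit reduces to the remaining gates.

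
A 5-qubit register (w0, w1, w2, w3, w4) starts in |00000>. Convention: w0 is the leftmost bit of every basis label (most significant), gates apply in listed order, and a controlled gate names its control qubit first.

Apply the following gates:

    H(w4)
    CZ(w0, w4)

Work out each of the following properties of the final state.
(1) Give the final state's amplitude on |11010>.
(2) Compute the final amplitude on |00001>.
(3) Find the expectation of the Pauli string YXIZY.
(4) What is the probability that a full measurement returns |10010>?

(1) The amplitude on |11010> is 0.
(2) The amplitude on |00001> is sqrt(2)/2.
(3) The observable YXIZY averages to 0.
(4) Outcome |10010> occurs with probability 0.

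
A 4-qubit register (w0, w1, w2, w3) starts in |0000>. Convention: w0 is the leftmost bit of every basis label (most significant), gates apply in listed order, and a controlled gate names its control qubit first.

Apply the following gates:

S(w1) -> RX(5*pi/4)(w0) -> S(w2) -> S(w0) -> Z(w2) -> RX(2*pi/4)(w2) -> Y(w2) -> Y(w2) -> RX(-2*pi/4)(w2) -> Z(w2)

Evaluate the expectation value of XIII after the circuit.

The expectation value of XIII is -sqrt(2)/2. Key observation: steps 5-10 multiply out to the identity, so the circuit reduces to the remaining gates.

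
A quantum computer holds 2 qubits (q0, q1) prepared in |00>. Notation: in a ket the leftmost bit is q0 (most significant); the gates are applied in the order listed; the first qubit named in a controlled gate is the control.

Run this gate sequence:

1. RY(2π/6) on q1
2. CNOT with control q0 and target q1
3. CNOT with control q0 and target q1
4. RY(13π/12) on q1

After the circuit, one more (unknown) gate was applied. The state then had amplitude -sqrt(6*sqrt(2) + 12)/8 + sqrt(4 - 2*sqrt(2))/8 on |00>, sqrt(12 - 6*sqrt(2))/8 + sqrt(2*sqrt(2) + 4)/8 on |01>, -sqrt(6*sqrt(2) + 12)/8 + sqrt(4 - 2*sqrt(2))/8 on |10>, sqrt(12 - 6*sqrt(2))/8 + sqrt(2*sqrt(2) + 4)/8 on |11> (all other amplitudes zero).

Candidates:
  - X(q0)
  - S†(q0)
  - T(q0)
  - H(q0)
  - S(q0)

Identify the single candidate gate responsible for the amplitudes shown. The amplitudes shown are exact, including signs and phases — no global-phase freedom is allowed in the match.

The applied gate was H(q0). Key observation: the block from step 2 through step 3 cancels to the identity and can be dropped.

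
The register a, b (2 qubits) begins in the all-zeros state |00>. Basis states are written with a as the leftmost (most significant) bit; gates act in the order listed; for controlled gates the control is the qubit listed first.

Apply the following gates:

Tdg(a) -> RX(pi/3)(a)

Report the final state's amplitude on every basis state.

The final amplitudes are sqrt(3)/2 on |00>, 0 on |01>, -I/2 on |10>, 0 on |11>.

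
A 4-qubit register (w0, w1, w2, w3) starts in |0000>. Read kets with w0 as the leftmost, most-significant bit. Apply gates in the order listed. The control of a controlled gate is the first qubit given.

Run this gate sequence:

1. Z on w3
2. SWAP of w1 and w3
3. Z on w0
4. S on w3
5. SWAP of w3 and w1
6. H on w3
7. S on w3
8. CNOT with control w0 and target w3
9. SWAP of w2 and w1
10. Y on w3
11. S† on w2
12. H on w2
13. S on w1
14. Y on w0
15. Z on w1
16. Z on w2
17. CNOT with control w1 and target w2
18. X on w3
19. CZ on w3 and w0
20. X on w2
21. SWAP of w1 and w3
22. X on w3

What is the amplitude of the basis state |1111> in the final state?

The amplitude on |1111> is -I/2.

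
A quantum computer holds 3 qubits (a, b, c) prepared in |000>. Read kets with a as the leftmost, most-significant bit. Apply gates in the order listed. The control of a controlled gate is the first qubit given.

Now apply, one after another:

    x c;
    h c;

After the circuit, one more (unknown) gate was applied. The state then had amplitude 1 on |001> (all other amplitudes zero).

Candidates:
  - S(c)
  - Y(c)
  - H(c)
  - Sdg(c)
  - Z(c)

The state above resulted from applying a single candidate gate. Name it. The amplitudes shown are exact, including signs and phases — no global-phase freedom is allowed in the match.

It was H(c) that produced the state shown.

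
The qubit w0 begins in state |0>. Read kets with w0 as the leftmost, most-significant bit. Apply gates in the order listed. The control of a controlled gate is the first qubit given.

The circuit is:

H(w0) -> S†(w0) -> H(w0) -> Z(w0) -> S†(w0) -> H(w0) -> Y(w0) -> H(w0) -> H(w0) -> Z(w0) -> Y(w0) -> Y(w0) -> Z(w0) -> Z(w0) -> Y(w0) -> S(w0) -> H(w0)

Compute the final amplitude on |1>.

|1> carries amplitude -1/2 - I/2 in the final state. Key observation: gates 12-15 undo each other exactly, leaving only the rest of the circuit to track.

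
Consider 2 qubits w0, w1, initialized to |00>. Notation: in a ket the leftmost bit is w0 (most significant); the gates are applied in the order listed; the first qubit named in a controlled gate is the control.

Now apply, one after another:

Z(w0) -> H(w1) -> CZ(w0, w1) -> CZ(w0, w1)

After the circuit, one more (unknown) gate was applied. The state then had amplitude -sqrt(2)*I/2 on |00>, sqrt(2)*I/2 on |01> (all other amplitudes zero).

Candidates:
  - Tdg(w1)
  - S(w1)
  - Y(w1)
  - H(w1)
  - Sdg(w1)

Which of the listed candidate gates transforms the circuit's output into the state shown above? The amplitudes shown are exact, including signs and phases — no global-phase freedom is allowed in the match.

The unique candidate consistent with the amplitudes is Y(w1). Key observation: steps 3-4 multiply out to the identity, so the circuit reduces to the remaining gates.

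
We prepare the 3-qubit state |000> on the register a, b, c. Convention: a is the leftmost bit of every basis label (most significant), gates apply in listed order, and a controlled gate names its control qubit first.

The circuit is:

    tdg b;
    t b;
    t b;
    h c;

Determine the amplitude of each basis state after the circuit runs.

After the circuit, the state carries amplitude sqrt(2)/2 on |000>, sqrt(2)/2 on |001>, and 0 on every other basis state.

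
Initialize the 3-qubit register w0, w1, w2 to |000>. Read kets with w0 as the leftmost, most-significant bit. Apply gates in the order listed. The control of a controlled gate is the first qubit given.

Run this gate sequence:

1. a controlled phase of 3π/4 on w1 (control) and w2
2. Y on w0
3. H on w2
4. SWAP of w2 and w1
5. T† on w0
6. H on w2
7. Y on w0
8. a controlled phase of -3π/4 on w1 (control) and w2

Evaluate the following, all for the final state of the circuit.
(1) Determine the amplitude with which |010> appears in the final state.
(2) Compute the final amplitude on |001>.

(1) |010> carries amplitude -exp(3*I*pi/4)/2 in the final state.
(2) The amplitude on |001> is -exp(3*I*pi/4)/2.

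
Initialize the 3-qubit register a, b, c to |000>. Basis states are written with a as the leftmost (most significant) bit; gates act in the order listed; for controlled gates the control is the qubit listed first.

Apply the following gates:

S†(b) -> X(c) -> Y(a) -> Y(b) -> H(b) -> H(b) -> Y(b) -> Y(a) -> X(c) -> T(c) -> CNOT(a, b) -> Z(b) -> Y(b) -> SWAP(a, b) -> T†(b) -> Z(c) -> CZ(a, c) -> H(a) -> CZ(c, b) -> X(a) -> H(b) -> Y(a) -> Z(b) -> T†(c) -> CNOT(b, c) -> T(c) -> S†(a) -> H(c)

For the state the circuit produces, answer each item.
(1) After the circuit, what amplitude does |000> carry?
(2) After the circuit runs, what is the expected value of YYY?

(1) The final state's coefficient on |000> equals sqrt(2)/4. Key observation: gates 2-9 undo each other exactly, leaving only the rest of the circuit to track.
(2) The observable YYY averages to sqrt(2)/2.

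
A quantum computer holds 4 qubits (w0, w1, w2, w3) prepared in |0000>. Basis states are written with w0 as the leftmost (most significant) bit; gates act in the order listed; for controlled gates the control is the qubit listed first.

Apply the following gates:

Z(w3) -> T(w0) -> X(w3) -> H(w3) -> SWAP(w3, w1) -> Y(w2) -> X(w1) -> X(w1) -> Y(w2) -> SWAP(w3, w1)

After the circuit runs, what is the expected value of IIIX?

The observable IIIX averages to -1.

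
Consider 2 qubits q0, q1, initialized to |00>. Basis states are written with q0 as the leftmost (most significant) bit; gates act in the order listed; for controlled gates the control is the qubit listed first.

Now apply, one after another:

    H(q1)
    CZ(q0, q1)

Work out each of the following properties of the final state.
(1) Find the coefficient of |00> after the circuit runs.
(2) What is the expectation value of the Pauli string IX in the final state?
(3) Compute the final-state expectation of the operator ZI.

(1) The final state's coefficient on |00> equals sqrt(2)/2.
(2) The expectation value of IX is 1.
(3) In the final state, ZI has expectation 1.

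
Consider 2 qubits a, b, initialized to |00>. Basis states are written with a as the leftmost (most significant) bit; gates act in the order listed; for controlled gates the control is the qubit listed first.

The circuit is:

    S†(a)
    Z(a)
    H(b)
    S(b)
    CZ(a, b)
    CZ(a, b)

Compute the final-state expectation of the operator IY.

The expectation value of IY is 1. Key observation: gates 5-6 undo each other exactly, leaving only the rest of the circuit to track.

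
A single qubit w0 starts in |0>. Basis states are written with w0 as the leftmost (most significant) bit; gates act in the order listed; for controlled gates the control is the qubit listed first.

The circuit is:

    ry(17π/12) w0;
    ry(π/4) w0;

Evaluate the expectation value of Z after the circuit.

The expectation value of Z is 1/2.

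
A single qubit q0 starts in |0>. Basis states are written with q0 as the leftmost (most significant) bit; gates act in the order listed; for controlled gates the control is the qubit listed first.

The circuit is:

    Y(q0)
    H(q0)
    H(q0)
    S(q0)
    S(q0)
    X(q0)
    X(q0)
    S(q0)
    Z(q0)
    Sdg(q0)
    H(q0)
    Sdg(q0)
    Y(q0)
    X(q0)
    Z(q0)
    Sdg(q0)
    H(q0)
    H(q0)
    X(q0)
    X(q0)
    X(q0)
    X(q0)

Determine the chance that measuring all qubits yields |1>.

A full measurement returns |1> with probability 1/2.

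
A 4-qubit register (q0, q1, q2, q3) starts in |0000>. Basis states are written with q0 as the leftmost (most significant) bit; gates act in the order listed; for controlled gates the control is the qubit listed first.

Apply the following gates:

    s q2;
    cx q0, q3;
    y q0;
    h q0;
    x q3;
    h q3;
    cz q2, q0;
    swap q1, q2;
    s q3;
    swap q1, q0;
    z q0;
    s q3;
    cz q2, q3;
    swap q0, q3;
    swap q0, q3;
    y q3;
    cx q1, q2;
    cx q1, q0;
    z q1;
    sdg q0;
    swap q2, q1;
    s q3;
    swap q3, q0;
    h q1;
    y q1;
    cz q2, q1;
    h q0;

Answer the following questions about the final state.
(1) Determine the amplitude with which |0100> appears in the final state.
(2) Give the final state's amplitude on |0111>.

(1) |0100> carries amplitude 1/4 + I/4 in the final state.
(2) |0111> carries amplitude -1/4 + I/4 in the final state.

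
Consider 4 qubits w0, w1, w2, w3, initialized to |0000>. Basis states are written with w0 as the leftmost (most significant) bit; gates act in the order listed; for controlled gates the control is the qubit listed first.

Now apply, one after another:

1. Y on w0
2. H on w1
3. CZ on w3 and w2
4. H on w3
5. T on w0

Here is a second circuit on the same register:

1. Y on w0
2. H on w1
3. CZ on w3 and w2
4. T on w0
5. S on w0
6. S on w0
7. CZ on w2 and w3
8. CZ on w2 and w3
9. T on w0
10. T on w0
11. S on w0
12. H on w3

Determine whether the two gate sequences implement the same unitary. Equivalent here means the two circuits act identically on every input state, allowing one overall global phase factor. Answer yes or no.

Yes, they are equivalent — the unitaries differ by at most a global phase.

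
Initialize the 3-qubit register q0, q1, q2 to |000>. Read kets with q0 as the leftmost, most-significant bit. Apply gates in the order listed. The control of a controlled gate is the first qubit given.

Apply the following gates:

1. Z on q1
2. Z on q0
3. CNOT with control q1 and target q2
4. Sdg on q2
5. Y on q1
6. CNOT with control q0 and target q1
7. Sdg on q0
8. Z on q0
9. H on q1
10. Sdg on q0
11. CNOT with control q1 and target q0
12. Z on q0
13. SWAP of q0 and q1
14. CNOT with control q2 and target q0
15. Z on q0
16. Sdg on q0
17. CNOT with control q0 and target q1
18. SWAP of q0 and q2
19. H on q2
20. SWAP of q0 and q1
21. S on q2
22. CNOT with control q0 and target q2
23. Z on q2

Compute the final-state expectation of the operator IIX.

In the final state, IIX has expectation -1.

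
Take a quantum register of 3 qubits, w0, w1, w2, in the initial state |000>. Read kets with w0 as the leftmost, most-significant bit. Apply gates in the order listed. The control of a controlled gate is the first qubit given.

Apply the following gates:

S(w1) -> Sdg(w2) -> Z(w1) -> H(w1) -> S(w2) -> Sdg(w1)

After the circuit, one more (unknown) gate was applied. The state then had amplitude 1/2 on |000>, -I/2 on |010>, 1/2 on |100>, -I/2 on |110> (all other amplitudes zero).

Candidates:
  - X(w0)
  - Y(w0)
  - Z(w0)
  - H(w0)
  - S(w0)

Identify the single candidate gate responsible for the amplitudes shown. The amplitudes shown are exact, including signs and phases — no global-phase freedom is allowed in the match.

It was H(w0) that produced the state shown.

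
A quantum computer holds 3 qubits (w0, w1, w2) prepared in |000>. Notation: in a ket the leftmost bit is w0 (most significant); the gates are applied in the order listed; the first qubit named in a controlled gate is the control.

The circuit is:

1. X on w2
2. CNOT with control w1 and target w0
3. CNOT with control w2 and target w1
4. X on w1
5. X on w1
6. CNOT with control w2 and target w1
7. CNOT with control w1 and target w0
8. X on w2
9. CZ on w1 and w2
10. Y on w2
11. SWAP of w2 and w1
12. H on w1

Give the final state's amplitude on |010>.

The final state's coefficient on |010> equals -sqrt(2)*I/2.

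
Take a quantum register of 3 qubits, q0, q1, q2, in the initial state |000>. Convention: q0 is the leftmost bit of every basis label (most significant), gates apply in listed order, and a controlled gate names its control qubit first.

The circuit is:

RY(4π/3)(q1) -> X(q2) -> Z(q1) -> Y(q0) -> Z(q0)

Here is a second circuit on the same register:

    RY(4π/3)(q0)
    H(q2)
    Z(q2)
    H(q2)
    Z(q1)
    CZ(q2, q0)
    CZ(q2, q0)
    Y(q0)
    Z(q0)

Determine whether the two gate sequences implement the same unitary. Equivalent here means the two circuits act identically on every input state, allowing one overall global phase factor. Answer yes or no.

No — the two circuits implement different unitaries, even allowing a global phase.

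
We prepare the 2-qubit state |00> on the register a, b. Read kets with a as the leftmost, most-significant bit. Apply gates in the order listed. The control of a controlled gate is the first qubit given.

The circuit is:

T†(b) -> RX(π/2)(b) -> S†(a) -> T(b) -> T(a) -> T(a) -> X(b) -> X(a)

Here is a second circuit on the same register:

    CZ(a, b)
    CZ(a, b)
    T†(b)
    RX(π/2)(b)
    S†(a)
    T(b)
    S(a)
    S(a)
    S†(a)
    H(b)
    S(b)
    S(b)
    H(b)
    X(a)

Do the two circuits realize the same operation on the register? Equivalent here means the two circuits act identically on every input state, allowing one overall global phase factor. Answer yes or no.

Yes — the two circuits implement the same unitary up to a global phase.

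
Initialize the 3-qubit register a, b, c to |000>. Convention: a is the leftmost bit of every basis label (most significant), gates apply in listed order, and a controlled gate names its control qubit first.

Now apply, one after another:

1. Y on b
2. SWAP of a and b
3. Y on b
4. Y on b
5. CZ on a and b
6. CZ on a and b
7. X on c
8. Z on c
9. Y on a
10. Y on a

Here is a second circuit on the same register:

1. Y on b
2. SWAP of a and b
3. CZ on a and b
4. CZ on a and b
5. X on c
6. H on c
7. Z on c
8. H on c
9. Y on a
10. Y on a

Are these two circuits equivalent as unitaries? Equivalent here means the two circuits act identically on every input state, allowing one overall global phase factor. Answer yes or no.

No: there is an input state on which the two circuits produce genuinely different outputs (not merely differing by a phase).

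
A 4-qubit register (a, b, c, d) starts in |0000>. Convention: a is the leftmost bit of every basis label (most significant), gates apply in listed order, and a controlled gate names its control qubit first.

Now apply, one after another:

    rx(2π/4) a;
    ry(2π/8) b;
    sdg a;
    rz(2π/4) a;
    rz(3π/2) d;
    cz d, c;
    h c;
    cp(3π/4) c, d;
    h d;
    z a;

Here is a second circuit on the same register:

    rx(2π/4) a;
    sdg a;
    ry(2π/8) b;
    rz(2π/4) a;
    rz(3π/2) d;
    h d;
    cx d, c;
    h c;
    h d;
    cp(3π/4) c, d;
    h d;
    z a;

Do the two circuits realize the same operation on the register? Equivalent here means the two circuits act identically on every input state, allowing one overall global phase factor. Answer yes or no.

No, they are not equivalent — no single phase factor reconciles the two unitaries.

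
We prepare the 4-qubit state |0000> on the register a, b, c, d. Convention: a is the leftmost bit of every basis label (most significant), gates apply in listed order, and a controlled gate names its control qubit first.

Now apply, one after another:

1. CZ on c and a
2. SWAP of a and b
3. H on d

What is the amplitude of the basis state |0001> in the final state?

The final state's coefficient on |0001> equals sqrt(2)/2.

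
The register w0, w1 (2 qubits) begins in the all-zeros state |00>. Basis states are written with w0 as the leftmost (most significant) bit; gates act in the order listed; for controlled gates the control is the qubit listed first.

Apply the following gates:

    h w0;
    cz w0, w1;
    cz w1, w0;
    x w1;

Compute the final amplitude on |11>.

The final state's coefficient on |11> equals sqrt(2)/2.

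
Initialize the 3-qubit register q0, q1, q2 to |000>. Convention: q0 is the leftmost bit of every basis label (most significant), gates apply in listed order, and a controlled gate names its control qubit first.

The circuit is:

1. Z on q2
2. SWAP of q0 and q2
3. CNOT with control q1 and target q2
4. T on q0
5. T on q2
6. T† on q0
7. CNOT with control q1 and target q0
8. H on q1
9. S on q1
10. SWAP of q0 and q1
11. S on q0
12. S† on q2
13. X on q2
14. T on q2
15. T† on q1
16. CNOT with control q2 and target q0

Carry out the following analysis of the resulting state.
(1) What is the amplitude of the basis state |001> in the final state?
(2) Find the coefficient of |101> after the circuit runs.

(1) The final state's coefficient on |001> equals -sqrt(2)*exp(I*pi/4)/2.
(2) |101> carries amplitude sqrt(2)*exp(I*pi/4)/2 in the final state.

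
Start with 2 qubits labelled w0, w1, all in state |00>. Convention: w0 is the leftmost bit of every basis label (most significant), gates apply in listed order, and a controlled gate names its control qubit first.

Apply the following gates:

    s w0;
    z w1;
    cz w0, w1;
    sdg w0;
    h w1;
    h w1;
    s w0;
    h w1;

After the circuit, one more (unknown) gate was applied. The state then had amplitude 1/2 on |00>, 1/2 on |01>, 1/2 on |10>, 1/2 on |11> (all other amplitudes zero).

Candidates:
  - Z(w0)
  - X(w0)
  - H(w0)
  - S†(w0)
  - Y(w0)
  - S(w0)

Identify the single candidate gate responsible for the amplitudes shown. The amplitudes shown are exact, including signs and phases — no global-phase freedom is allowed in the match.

The unique candidate consistent with the amplitudes is H(w0). Key observation: gates 4-7 undo each other exactly, leaving only the rest of the circuit to track.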